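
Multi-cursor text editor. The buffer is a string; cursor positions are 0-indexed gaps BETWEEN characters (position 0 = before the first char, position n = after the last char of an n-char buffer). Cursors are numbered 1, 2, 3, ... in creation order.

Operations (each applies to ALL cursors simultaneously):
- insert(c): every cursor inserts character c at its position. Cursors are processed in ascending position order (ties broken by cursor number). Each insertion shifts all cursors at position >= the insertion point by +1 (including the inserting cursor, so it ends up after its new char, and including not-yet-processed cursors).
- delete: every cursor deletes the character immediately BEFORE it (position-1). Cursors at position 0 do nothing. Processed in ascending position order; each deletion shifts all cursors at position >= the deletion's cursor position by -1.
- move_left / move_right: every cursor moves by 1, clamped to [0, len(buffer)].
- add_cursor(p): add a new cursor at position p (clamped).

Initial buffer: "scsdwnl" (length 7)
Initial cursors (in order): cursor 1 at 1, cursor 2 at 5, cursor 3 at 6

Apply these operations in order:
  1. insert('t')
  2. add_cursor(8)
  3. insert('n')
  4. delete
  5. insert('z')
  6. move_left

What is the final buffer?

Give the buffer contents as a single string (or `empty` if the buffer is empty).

After op 1 (insert('t')): buffer="stcsdwtntl" (len 10), cursors c1@2 c2@7 c3@9, authorship .1....2.3.
After op 2 (add_cursor(8)): buffer="stcsdwtntl" (len 10), cursors c1@2 c2@7 c4@8 c3@9, authorship .1....2.3.
After op 3 (insert('n')): buffer="stncsdwtnnntnl" (len 14), cursors c1@3 c2@9 c4@11 c3@13, authorship .11....22.433.
After op 4 (delete): buffer="stcsdwtntl" (len 10), cursors c1@2 c2@7 c4@8 c3@9, authorship .1....2.3.
After op 5 (insert('z')): buffer="stzcsdwtznztzl" (len 14), cursors c1@3 c2@9 c4@11 c3@13, authorship .11....22.433.
After op 6 (move_left): buffer="stzcsdwtznztzl" (len 14), cursors c1@2 c2@8 c4@10 c3@12, authorship .11....22.433.

Answer: stzcsdwtznztzl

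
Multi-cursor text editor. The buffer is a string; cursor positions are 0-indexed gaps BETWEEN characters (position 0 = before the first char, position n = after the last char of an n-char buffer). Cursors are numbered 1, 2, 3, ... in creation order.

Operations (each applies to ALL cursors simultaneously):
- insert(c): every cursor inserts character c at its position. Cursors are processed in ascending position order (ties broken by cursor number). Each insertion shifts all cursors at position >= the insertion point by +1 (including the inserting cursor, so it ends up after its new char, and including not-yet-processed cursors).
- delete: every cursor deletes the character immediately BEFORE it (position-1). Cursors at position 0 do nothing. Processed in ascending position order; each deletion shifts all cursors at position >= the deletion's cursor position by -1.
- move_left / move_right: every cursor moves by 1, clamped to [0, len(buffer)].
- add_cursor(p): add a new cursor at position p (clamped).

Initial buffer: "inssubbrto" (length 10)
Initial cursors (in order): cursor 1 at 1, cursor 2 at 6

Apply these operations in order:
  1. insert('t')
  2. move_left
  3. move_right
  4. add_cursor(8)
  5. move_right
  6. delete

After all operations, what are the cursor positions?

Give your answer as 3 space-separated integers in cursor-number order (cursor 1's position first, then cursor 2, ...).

Answer: 2 6 6

Derivation:
After op 1 (insert('t')): buffer="itnssubtbrto" (len 12), cursors c1@2 c2@8, authorship .1.....2....
After op 2 (move_left): buffer="itnssubtbrto" (len 12), cursors c1@1 c2@7, authorship .1.....2....
After op 3 (move_right): buffer="itnssubtbrto" (len 12), cursors c1@2 c2@8, authorship .1.....2....
After op 4 (add_cursor(8)): buffer="itnssubtbrto" (len 12), cursors c1@2 c2@8 c3@8, authorship .1.....2....
After op 5 (move_right): buffer="itnssubtbrto" (len 12), cursors c1@3 c2@9 c3@9, authorship .1.....2....
After op 6 (delete): buffer="itssubrto" (len 9), cursors c1@2 c2@6 c3@6, authorship .1.......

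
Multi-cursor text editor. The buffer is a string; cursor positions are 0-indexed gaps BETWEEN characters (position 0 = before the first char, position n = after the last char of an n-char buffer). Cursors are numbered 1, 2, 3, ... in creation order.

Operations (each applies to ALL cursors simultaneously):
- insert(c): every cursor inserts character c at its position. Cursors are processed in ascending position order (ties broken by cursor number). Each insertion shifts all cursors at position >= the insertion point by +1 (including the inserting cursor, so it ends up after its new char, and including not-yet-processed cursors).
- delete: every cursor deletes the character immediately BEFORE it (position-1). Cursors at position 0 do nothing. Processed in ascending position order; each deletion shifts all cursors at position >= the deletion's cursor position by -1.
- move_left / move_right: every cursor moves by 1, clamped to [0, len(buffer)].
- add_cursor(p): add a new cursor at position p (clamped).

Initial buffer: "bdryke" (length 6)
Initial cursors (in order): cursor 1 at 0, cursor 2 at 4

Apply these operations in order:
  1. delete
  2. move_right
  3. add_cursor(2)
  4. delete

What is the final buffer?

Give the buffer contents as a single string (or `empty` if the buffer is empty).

After op 1 (delete): buffer="bdrke" (len 5), cursors c1@0 c2@3, authorship .....
After op 2 (move_right): buffer="bdrke" (len 5), cursors c1@1 c2@4, authorship .....
After op 3 (add_cursor(2)): buffer="bdrke" (len 5), cursors c1@1 c3@2 c2@4, authorship .....
After op 4 (delete): buffer="re" (len 2), cursors c1@0 c3@0 c2@1, authorship ..

Answer: re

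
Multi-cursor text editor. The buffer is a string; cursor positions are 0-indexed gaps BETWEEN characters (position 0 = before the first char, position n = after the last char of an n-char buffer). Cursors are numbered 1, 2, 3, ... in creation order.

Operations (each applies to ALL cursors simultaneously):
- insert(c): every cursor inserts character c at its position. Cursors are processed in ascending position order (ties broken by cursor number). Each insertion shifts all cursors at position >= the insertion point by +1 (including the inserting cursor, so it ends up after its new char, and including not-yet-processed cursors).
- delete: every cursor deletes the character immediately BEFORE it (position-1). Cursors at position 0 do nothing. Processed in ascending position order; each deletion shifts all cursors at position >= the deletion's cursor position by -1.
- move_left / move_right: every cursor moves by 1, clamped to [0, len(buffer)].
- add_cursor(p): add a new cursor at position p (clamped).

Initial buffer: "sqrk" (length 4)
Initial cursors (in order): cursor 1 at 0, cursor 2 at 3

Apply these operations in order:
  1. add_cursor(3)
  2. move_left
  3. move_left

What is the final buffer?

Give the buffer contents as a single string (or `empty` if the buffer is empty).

After op 1 (add_cursor(3)): buffer="sqrk" (len 4), cursors c1@0 c2@3 c3@3, authorship ....
After op 2 (move_left): buffer="sqrk" (len 4), cursors c1@0 c2@2 c3@2, authorship ....
After op 3 (move_left): buffer="sqrk" (len 4), cursors c1@0 c2@1 c3@1, authorship ....

Answer: sqrk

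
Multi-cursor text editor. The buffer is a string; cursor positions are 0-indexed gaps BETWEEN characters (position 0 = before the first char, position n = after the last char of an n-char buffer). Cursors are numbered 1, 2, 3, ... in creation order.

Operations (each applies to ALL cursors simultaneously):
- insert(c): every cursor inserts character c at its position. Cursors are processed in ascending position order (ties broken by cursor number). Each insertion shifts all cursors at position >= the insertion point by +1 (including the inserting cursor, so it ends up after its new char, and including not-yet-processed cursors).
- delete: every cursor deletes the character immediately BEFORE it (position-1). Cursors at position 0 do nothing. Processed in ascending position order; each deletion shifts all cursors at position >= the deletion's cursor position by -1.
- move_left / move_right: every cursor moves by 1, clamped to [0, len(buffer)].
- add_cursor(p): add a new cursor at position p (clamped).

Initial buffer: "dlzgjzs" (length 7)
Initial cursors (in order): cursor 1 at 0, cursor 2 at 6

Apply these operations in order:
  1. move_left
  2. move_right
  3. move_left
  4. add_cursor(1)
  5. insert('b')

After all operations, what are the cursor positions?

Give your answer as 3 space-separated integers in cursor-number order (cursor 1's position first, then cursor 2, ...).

Answer: 1 8 3

Derivation:
After op 1 (move_left): buffer="dlzgjzs" (len 7), cursors c1@0 c2@5, authorship .......
After op 2 (move_right): buffer="dlzgjzs" (len 7), cursors c1@1 c2@6, authorship .......
After op 3 (move_left): buffer="dlzgjzs" (len 7), cursors c1@0 c2@5, authorship .......
After op 4 (add_cursor(1)): buffer="dlzgjzs" (len 7), cursors c1@0 c3@1 c2@5, authorship .......
After op 5 (insert('b')): buffer="bdblzgjbzs" (len 10), cursors c1@1 c3@3 c2@8, authorship 1.3....2..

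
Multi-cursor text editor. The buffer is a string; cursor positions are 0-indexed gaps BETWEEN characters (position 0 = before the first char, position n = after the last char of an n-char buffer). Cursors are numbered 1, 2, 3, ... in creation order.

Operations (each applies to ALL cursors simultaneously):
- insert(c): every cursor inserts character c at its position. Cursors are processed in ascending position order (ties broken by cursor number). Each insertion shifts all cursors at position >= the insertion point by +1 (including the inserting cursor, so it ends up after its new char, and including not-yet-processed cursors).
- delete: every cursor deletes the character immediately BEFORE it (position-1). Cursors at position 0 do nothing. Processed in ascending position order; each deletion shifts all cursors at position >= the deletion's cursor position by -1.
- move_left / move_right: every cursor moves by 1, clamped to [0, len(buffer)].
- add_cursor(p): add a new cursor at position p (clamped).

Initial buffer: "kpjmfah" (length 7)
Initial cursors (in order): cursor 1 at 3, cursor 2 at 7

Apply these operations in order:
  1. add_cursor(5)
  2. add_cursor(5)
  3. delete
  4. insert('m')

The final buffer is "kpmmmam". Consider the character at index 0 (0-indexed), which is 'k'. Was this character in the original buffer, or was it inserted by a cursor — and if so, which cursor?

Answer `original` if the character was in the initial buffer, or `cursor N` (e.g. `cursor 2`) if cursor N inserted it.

Answer: original

Derivation:
After op 1 (add_cursor(5)): buffer="kpjmfah" (len 7), cursors c1@3 c3@5 c2@7, authorship .......
After op 2 (add_cursor(5)): buffer="kpjmfah" (len 7), cursors c1@3 c3@5 c4@5 c2@7, authorship .......
After op 3 (delete): buffer="kpa" (len 3), cursors c1@2 c3@2 c4@2 c2@3, authorship ...
After op 4 (insert('m')): buffer="kpmmmam" (len 7), cursors c1@5 c3@5 c4@5 c2@7, authorship ..134.2
Authorship (.=original, N=cursor N): . . 1 3 4 . 2
Index 0: author = original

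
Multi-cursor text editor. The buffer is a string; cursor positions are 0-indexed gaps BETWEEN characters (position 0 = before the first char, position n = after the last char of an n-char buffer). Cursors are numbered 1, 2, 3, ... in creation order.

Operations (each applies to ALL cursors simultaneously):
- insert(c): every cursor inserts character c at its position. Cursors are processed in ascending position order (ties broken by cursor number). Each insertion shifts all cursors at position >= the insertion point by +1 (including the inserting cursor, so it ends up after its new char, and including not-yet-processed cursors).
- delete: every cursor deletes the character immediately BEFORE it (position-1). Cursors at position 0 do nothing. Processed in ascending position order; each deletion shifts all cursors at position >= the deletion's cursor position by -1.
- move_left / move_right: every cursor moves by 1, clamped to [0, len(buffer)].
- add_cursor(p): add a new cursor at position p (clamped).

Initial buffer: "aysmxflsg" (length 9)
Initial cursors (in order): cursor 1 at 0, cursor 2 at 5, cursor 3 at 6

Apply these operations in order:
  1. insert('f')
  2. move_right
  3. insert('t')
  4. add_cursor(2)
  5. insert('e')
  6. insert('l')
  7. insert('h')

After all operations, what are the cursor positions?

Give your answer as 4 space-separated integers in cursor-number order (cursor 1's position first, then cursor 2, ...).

After op 1 (insert('f')): buffer="faysmxffflsg" (len 12), cursors c1@1 c2@7 c3@9, authorship 1.....2.3...
After op 2 (move_right): buffer="faysmxffflsg" (len 12), cursors c1@2 c2@8 c3@10, authorship 1.....2.3...
After op 3 (insert('t')): buffer="fatysmxfftfltsg" (len 15), cursors c1@3 c2@10 c3@13, authorship 1.1....2.23.3..
After op 4 (add_cursor(2)): buffer="fatysmxfftfltsg" (len 15), cursors c4@2 c1@3 c2@10 c3@13, authorship 1.1....2.23.3..
After op 5 (insert('e')): buffer="faeteysmxfftefltesg" (len 19), cursors c4@3 c1@5 c2@13 c3@17, authorship 1.411....2.223.33..
After op 6 (insert('l')): buffer="faeltelysmxfftelfltelsg" (len 23), cursors c4@4 c1@7 c2@16 c3@21, authorship 1.44111....2.2223.333..
After op 7 (insert('h')): buffer="faelhtelhysmxfftelhfltelhsg" (len 27), cursors c4@5 c1@9 c2@19 c3@25, authorship 1.4441111....2.22223.3333..

Answer: 9 19 25 5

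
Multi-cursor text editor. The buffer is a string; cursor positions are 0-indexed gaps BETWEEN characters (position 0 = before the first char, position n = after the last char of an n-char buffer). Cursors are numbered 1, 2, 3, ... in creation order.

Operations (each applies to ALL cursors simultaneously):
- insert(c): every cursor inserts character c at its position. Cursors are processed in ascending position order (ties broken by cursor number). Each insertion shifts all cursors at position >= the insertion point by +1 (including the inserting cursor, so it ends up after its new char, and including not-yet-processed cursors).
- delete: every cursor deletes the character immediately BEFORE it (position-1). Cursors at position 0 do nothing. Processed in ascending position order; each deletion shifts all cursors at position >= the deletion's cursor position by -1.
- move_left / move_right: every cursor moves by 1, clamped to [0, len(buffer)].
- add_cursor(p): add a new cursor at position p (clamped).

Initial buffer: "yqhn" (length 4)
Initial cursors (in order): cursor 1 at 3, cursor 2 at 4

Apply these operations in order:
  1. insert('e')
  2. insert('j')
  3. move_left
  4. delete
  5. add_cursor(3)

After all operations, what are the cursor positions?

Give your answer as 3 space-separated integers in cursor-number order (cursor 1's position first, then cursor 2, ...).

Answer: 3 5 3

Derivation:
After op 1 (insert('e')): buffer="yqhene" (len 6), cursors c1@4 c2@6, authorship ...1.2
After op 2 (insert('j')): buffer="yqhejnej" (len 8), cursors c1@5 c2@8, authorship ...11.22
After op 3 (move_left): buffer="yqhejnej" (len 8), cursors c1@4 c2@7, authorship ...11.22
After op 4 (delete): buffer="yqhjnj" (len 6), cursors c1@3 c2@5, authorship ...1.2
After op 5 (add_cursor(3)): buffer="yqhjnj" (len 6), cursors c1@3 c3@3 c2@5, authorship ...1.2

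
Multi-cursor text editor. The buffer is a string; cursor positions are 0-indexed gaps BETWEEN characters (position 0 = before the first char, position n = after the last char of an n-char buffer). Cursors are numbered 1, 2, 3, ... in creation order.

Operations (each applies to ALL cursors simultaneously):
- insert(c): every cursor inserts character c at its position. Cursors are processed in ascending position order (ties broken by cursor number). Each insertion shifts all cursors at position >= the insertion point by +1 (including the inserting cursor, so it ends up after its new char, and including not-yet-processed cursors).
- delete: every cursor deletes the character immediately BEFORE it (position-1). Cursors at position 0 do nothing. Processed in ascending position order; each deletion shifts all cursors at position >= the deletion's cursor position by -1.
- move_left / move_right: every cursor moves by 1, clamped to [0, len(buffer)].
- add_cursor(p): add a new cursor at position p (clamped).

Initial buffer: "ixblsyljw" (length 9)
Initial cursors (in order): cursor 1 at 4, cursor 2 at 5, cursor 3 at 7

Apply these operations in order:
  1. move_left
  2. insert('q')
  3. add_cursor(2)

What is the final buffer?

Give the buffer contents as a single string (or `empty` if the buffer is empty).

Answer: ixbqlqsyqljw

Derivation:
After op 1 (move_left): buffer="ixblsyljw" (len 9), cursors c1@3 c2@4 c3@6, authorship .........
After op 2 (insert('q')): buffer="ixbqlqsyqljw" (len 12), cursors c1@4 c2@6 c3@9, authorship ...1.2..3...
After op 3 (add_cursor(2)): buffer="ixbqlqsyqljw" (len 12), cursors c4@2 c1@4 c2@6 c3@9, authorship ...1.2..3...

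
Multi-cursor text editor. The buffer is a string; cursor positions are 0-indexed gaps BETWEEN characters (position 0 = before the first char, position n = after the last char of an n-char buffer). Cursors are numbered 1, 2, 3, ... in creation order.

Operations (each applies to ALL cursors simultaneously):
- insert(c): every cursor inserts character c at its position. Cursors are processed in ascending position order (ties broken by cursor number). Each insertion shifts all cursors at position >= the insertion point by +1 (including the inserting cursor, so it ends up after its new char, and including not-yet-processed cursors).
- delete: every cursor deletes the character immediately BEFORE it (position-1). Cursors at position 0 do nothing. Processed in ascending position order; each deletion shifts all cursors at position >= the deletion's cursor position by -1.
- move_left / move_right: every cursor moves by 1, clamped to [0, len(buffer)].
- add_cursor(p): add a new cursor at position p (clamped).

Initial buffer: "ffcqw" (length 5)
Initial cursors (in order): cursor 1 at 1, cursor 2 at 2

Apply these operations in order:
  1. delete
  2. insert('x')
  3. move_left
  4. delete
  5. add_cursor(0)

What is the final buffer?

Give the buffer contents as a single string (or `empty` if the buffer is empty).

After op 1 (delete): buffer="cqw" (len 3), cursors c1@0 c2@0, authorship ...
After op 2 (insert('x')): buffer="xxcqw" (len 5), cursors c1@2 c2@2, authorship 12...
After op 3 (move_left): buffer="xxcqw" (len 5), cursors c1@1 c2@1, authorship 12...
After op 4 (delete): buffer="xcqw" (len 4), cursors c1@0 c2@0, authorship 2...
After op 5 (add_cursor(0)): buffer="xcqw" (len 4), cursors c1@0 c2@0 c3@0, authorship 2...

Answer: xcqw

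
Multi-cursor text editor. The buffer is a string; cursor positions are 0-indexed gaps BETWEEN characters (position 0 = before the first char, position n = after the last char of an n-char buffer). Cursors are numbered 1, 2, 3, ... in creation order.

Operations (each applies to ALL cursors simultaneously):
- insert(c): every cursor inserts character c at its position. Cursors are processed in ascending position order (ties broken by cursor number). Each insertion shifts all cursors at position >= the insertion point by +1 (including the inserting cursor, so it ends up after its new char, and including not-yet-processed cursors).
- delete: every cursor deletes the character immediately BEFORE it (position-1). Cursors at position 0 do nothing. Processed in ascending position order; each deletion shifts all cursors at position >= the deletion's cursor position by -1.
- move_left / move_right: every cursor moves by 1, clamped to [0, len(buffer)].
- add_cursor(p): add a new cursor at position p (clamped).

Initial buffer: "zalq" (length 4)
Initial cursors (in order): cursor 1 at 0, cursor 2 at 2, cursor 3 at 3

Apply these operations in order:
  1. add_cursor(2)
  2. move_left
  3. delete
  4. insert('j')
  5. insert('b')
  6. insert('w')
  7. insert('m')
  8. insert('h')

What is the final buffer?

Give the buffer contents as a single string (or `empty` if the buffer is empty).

After op 1 (add_cursor(2)): buffer="zalq" (len 4), cursors c1@0 c2@2 c4@2 c3@3, authorship ....
After op 2 (move_left): buffer="zalq" (len 4), cursors c1@0 c2@1 c4@1 c3@2, authorship ....
After op 3 (delete): buffer="lq" (len 2), cursors c1@0 c2@0 c3@0 c4@0, authorship ..
After op 4 (insert('j')): buffer="jjjjlq" (len 6), cursors c1@4 c2@4 c3@4 c4@4, authorship 1234..
After op 5 (insert('b')): buffer="jjjjbbbblq" (len 10), cursors c1@8 c2@8 c3@8 c4@8, authorship 12341234..
After op 6 (insert('w')): buffer="jjjjbbbbwwwwlq" (len 14), cursors c1@12 c2@12 c3@12 c4@12, authorship 123412341234..
After op 7 (insert('m')): buffer="jjjjbbbbwwwwmmmmlq" (len 18), cursors c1@16 c2@16 c3@16 c4@16, authorship 1234123412341234..
After op 8 (insert('h')): buffer="jjjjbbbbwwwwmmmmhhhhlq" (len 22), cursors c1@20 c2@20 c3@20 c4@20, authorship 12341234123412341234..

Answer: jjjjbbbbwwwwmmmmhhhhlq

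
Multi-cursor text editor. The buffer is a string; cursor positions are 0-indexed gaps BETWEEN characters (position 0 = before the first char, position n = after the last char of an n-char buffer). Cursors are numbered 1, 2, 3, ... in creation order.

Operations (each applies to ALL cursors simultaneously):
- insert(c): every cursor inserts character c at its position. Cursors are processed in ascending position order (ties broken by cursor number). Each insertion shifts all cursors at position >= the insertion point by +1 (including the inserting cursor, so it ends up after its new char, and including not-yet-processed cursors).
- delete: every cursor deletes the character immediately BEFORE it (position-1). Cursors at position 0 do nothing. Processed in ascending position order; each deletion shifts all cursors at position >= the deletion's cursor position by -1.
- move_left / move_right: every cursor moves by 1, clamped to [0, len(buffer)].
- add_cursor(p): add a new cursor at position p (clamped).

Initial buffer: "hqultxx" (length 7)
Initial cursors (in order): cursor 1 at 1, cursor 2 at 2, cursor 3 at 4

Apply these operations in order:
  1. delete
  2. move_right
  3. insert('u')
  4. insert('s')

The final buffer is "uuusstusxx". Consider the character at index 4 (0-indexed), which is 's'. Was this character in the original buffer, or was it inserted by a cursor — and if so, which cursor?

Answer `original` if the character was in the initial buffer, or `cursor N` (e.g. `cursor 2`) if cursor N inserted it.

After op 1 (delete): buffer="utxx" (len 4), cursors c1@0 c2@0 c3@1, authorship ....
After op 2 (move_right): buffer="utxx" (len 4), cursors c1@1 c2@1 c3@2, authorship ....
After op 3 (insert('u')): buffer="uuutuxx" (len 7), cursors c1@3 c2@3 c3@5, authorship .12.3..
After op 4 (insert('s')): buffer="uuusstusxx" (len 10), cursors c1@5 c2@5 c3@8, authorship .1212.33..
Authorship (.=original, N=cursor N): . 1 2 1 2 . 3 3 . .
Index 4: author = 2

Answer: cursor 2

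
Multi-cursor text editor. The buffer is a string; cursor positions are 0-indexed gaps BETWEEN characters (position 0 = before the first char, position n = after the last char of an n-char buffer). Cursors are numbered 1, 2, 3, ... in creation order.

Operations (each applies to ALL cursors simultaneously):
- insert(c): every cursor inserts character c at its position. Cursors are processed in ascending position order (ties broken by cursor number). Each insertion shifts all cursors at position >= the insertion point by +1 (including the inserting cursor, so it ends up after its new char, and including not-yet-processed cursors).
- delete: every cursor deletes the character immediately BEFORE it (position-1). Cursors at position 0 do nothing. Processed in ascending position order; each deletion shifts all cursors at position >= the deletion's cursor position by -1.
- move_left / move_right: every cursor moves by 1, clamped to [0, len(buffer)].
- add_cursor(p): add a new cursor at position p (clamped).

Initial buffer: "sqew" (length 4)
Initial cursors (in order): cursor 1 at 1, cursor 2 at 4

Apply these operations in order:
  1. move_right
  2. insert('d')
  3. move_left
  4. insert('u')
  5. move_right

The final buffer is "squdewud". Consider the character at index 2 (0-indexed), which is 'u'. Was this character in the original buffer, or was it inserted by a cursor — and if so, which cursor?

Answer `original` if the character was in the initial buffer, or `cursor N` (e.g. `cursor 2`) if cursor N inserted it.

Answer: cursor 1

Derivation:
After op 1 (move_right): buffer="sqew" (len 4), cursors c1@2 c2@4, authorship ....
After op 2 (insert('d')): buffer="sqdewd" (len 6), cursors c1@3 c2@6, authorship ..1..2
After op 3 (move_left): buffer="sqdewd" (len 6), cursors c1@2 c2@5, authorship ..1..2
After op 4 (insert('u')): buffer="squdewud" (len 8), cursors c1@3 c2@7, authorship ..11..22
After op 5 (move_right): buffer="squdewud" (len 8), cursors c1@4 c2@8, authorship ..11..22
Authorship (.=original, N=cursor N): . . 1 1 . . 2 2
Index 2: author = 1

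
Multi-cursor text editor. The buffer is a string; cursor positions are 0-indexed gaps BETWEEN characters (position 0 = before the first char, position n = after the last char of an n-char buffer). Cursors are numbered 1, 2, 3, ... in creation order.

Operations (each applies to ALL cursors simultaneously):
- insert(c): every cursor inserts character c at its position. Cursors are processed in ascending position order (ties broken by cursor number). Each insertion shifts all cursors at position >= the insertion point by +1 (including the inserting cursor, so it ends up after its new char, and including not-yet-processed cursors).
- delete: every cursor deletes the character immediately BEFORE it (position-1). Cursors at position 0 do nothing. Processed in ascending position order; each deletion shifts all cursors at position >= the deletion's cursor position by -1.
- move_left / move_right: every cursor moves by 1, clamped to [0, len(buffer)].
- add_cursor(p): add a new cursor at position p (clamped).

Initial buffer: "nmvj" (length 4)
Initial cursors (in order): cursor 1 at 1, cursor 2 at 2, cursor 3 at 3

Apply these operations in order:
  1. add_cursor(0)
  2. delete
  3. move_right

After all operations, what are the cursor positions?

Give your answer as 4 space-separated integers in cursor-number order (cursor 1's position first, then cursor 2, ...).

After op 1 (add_cursor(0)): buffer="nmvj" (len 4), cursors c4@0 c1@1 c2@2 c3@3, authorship ....
After op 2 (delete): buffer="j" (len 1), cursors c1@0 c2@0 c3@0 c4@0, authorship .
After op 3 (move_right): buffer="j" (len 1), cursors c1@1 c2@1 c3@1 c4@1, authorship .

Answer: 1 1 1 1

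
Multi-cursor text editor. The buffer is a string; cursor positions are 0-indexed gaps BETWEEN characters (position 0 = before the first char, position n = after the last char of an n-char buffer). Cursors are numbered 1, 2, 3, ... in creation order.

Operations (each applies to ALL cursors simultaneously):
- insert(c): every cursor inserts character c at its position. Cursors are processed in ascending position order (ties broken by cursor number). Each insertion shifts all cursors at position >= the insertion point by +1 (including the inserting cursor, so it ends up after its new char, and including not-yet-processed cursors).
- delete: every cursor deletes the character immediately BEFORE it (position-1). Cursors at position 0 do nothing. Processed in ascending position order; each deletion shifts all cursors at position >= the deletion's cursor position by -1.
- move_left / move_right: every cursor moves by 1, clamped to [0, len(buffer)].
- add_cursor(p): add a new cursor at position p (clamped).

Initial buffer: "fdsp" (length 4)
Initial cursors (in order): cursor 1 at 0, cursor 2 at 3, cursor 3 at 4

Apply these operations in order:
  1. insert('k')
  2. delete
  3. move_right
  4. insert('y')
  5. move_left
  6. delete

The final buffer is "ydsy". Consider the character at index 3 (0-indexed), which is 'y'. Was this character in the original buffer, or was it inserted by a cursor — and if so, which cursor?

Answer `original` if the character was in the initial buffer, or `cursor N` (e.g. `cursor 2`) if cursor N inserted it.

After op 1 (insert('k')): buffer="kfdskpk" (len 7), cursors c1@1 c2@5 c3@7, authorship 1...2.3
After op 2 (delete): buffer="fdsp" (len 4), cursors c1@0 c2@3 c3@4, authorship ....
After op 3 (move_right): buffer="fdsp" (len 4), cursors c1@1 c2@4 c3@4, authorship ....
After op 4 (insert('y')): buffer="fydspyy" (len 7), cursors c1@2 c2@7 c3@7, authorship .1...23
After op 5 (move_left): buffer="fydspyy" (len 7), cursors c1@1 c2@6 c3@6, authorship .1...23
After op 6 (delete): buffer="ydsy" (len 4), cursors c1@0 c2@3 c3@3, authorship 1..3
Authorship (.=original, N=cursor N): 1 . . 3
Index 3: author = 3

Answer: cursor 3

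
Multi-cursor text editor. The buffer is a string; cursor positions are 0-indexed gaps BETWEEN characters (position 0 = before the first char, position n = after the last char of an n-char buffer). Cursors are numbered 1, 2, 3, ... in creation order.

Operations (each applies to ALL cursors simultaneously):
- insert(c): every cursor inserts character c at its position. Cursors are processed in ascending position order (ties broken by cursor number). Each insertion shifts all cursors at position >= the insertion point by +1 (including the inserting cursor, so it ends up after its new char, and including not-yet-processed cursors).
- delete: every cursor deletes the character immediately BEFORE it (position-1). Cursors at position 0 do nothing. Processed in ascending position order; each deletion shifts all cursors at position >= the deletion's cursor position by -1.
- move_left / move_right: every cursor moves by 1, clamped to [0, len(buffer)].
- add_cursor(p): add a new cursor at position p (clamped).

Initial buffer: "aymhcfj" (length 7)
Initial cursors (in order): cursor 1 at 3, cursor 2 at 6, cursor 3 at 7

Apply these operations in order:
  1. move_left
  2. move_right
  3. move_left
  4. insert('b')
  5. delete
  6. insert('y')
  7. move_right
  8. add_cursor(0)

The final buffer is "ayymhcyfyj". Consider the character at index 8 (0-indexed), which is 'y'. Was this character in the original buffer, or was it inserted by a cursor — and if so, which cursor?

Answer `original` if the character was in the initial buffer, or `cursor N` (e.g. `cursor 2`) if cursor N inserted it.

After op 1 (move_left): buffer="aymhcfj" (len 7), cursors c1@2 c2@5 c3@6, authorship .......
After op 2 (move_right): buffer="aymhcfj" (len 7), cursors c1@3 c2@6 c3@7, authorship .......
After op 3 (move_left): buffer="aymhcfj" (len 7), cursors c1@2 c2@5 c3@6, authorship .......
After op 4 (insert('b')): buffer="aybmhcbfbj" (len 10), cursors c1@3 c2@7 c3@9, authorship ..1...2.3.
After op 5 (delete): buffer="aymhcfj" (len 7), cursors c1@2 c2@5 c3@6, authorship .......
After op 6 (insert('y')): buffer="ayymhcyfyj" (len 10), cursors c1@3 c2@7 c3@9, authorship ..1...2.3.
After op 7 (move_right): buffer="ayymhcyfyj" (len 10), cursors c1@4 c2@8 c3@10, authorship ..1...2.3.
After op 8 (add_cursor(0)): buffer="ayymhcyfyj" (len 10), cursors c4@0 c1@4 c2@8 c3@10, authorship ..1...2.3.
Authorship (.=original, N=cursor N): . . 1 . . . 2 . 3 .
Index 8: author = 3

Answer: cursor 3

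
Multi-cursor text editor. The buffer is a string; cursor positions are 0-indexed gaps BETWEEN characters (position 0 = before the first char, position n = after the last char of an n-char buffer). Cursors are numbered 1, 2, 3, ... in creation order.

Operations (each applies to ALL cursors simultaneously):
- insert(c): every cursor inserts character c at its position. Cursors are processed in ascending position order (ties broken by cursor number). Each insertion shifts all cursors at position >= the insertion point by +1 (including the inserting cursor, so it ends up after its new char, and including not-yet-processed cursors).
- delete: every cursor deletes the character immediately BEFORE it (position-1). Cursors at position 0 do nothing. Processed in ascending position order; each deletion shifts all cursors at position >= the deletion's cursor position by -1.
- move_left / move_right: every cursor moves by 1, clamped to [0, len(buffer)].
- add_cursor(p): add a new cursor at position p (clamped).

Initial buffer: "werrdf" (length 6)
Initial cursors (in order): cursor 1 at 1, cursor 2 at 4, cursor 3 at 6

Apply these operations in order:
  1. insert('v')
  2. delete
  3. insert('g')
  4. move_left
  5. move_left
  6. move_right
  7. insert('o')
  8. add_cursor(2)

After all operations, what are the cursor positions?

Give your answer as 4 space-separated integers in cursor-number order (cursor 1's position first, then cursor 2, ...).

After op 1 (insert('v')): buffer="wverrvdfv" (len 9), cursors c1@2 c2@6 c3@9, authorship .1...2..3
After op 2 (delete): buffer="werrdf" (len 6), cursors c1@1 c2@4 c3@6, authorship ......
After op 3 (insert('g')): buffer="wgerrgdfg" (len 9), cursors c1@2 c2@6 c3@9, authorship .1...2..3
After op 4 (move_left): buffer="wgerrgdfg" (len 9), cursors c1@1 c2@5 c3@8, authorship .1...2..3
After op 5 (move_left): buffer="wgerrgdfg" (len 9), cursors c1@0 c2@4 c3@7, authorship .1...2..3
After op 6 (move_right): buffer="wgerrgdfg" (len 9), cursors c1@1 c2@5 c3@8, authorship .1...2..3
After op 7 (insert('o')): buffer="wogerrogdfog" (len 12), cursors c1@2 c2@7 c3@11, authorship .11...22..33
After op 8 (add_cursor(2)): buffer="wogerrogdfog" (len 12), cursors c1@2 c4@2 c2@7 c3@11, authorship .11...22..33

Answer: 2 7 11 2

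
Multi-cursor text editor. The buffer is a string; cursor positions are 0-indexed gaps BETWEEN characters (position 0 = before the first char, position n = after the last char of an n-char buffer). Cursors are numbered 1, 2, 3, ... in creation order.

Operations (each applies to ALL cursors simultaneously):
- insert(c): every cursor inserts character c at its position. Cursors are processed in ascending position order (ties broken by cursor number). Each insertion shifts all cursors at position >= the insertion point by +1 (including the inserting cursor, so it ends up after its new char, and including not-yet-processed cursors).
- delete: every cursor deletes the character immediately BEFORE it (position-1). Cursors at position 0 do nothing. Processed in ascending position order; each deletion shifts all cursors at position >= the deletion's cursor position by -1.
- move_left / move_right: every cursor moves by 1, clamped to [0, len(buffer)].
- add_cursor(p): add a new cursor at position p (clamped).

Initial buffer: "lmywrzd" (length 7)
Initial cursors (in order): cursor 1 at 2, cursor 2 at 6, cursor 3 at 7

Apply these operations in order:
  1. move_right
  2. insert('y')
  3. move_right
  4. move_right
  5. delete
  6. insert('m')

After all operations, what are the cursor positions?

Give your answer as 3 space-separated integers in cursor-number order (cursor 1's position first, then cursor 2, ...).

After op 1 (move_right): buffer="lmywrzd" (len 7), cursors c1@3 c2@7 c3@7, authorship .......
After op 2 (insert('y')): buffer="lmyywrzdyy" (len 10), cursors c1@4 c2@10 c3@10, authorship ...1....23
After op 3 (move_right): buffer="lmyywrzdyy" (len 10), cursors c1@5 c2@10 c3@10, authorship ...1....23
After op 4 (move_right): buffer="lmyywrzdyy" (len 10), cursors c1@6 c2@10 c3@10, authorship ...1....23
After op 5 (delete): buffer="lmyywzd" (len 7), cursors c1@5 c2@7 c3@7, authorship ...1...
After op 6 (insert('m')): buffer="lmyywmzdmm" (len 10), cursors c1@6 c2@10 c3@10, authorship ...1.1..23

Answer: 6 10 10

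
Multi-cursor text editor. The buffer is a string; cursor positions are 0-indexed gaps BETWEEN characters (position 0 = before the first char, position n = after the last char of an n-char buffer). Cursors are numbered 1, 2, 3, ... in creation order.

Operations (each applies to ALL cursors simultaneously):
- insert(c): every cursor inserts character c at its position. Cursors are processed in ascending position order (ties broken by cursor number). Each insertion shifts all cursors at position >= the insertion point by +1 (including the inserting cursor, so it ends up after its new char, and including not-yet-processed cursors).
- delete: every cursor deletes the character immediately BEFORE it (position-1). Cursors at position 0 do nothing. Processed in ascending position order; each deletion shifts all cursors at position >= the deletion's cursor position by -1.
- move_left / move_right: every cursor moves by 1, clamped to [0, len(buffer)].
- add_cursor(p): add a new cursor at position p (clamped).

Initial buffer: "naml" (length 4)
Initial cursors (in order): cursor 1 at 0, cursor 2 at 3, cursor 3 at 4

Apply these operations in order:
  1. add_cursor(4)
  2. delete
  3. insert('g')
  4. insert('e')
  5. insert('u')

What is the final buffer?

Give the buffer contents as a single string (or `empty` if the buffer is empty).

After op 1 (add_cursor(4)): buffer="naml" (len 4), cursors c1@0 c2@3 c3@4 c4@4, authorship ....
After op 2 (delete): buffer="n" (len 1), cursors c1@0 c2@1 c3@1 c4@1, authorship .
After op 3 (insert('g')): buffer="gnggg" (len 5), cursors c1@1 c2@5 c3@5 c4@5, authorship 1.234
After op 4 (insert('e')): buffer="gengggeee" (len 9), cursors c1@2 c2@9 c3@9 c4@9, authorship 11.234234
After op 5 (insert('u')): buffer="geungggeeeuuu" (len 13), cursors c1@3 c2@13 c3@13 c4@13, authorship 111.234234234

Answer: geungggeeeuuu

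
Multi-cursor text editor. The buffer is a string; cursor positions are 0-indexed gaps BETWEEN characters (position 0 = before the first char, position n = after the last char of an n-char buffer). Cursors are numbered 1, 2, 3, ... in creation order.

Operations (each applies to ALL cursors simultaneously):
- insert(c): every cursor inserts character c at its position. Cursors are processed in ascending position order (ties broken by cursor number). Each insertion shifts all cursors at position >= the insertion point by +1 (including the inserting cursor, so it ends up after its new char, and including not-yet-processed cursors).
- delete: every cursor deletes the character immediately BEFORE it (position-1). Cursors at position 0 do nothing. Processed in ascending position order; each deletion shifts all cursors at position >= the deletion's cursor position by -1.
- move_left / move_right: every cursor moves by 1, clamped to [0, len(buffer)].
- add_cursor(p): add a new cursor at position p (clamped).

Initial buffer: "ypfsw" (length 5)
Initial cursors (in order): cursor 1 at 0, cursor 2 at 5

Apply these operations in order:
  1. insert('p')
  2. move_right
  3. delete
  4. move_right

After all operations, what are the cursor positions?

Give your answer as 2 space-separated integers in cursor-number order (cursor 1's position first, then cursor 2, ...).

After op 1 (insert('p')): buffer="pypfswp" (len 7), cursors c1@1 c2@7, authorship 1.....2
After op 2 (move_right): buffer="pypfswp" (len 7), cursors c1@2 c2@7, authorship 1.....2
After op 3 (delete): buffer="ppfsw" (len 5), cursors c1@1 c2@5, authorship 1....
After op 4 (move_right): buffer="ppfsw" (len 5), cursors c1@2 c2@5, authorship 1....

Answer: 2 5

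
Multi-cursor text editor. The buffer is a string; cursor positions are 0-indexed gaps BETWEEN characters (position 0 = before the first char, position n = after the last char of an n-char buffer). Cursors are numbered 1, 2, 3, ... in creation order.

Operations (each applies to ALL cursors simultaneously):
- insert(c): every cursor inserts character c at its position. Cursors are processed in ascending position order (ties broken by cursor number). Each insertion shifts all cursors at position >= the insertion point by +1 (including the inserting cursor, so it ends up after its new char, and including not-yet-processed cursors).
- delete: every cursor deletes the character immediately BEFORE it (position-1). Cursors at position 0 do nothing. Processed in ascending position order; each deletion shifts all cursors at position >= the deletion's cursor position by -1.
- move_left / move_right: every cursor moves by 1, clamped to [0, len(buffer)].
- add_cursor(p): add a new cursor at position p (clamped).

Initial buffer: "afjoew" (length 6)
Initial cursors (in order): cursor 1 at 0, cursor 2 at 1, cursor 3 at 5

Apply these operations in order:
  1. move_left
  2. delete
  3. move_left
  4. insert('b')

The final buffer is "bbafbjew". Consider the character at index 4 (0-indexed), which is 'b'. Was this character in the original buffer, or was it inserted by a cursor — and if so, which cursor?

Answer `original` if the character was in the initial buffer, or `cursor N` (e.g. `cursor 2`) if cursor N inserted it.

Answer: cursor 3

Derivation:
After op 1 (move_left): buffer="afjoew" (len 6), cursors c1@0 c2@0 c3@4, authorship ......
After op 2 (delete): buffer="afjew" (len 5), cursors c1@0 c2@0 c3@3, authorship .....
After op 3 (move_left): buffer="afjew" (len 5), cursors c1@0 c2@0 c3@2, authorship .....
After op 4 (insert('b')): buffer="bbafbjew" (len 8), cursors c1@2 c2@2 c3@5, authorship 12..3...
Authorship (.=original, N=cursor N): 1 2 . . 3 . . .
Index 4: author = 3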